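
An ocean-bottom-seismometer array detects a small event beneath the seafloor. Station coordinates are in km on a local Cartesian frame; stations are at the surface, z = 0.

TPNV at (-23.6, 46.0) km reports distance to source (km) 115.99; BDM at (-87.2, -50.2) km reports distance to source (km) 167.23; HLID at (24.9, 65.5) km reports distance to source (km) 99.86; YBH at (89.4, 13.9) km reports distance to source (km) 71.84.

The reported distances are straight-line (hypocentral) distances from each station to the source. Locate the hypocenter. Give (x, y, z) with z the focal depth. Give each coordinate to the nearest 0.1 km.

(60.2, -3.1, 63.4)

Each station gives a sphere (x−x_i)² + (y−y_i)² + z² = d_i² (stations at z=0).
Subtracting the TPNV sphere from BDM and HLID: z² cancels, leaving linear equations in x and y:
-127.2 x − 192.4 y = -7061.27
97.0 x + 39.0 y = 5718.96
Solving: x ≈ 60.206, y ≈ -3.102 km (keep extra digits for the depth step; rounded: 60.2, -3.1).
Then from the TPNV sphere: z² = 115.99² − (x + 23.6)² − (y − 46.0)² with x = 60.206, y = -3.102, so z ≈ 63.397 ≈ 63.4 km.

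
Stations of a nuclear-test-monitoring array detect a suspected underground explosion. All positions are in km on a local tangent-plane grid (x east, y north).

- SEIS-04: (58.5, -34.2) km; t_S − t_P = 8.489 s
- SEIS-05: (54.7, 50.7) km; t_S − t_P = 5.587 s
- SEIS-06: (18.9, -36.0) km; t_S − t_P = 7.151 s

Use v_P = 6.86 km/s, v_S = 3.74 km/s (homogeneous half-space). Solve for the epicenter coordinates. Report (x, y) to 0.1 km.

Distance from S−P lag: d = Δt · v_P v_S / (v_P − v_S) = Δt · (6.86·3.74)/(6.86−3.74) ≈ 8.2232·Δt.
So d_SEIS-04 = 69.81, d_SEIS-05 = 45.94, d_SEIS-06 = 58.80 km.
Circle about each station: (x − 58.5)² + (y + 34.2)² = 69.81²; (x − 54.7)² + (y − 50.7)² = 45.94²; (x − 18.9)² + (y + 36.0)² = 58.80².
Subtracting the SEIS-04 equation from the SEIS-05 and SEIS-06 equations removes the quadratic terms:
-7.6 x + 169.8 y = 3733.64
-79.2 x − 3.6 y = -1522.68
Solving the 2×2 system: x ≈ 18.2, y ≈ 22.8 km.

18.2 km east, 22.8 km north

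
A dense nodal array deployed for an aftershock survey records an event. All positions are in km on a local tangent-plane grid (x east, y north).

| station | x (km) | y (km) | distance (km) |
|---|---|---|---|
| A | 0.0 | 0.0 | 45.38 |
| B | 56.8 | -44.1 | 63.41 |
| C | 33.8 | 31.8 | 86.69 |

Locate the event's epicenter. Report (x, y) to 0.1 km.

Circle about each station: x² + y² = 45.38²; (x − 56.8)² + (y + 44.1)² = 63.41²; (x − 33.8)² + (y − 31.8)² = 86.69².
Subtracting pairs of circle equations eliminates x²+y² and gives linear equations (the radical axes):
113.6 x − 88.2 y = 3209.57
67.6 x + 63.6 y = -3302.13
Solving the 2×2 system: x ≈ -6.6, y ≈ -44.9 km.

(-6.6, -44.9)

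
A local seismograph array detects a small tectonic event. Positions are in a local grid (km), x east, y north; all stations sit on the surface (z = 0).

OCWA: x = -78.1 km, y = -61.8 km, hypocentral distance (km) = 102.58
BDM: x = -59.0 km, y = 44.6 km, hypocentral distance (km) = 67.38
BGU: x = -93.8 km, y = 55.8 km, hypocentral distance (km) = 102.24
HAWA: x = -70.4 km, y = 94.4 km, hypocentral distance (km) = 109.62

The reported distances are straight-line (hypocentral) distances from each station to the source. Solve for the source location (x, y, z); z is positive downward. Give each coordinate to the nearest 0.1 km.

(-5.0, 8.1, 17.1)

Each station gives a sphere (x−x_i)² + (y−y_i)² + z² = d_i² (stations at z=0).
Subtracting the OCWA sphere from BDM and BGU: z² cancels, leaving linear equations in x and y:
38.2 x + 212.8 y = 1533.90
-31.4 x + 235.2 y = 2062.87
Solving: x ≈ -4.992, y ≈ 8.104 km (keep extra digits for the depth step; rounded: -5.0, 8.1).
Then from the OCWA sphere: z² = 102.58² − (x + 78.1)² − (y + 61.8)² with x = -4.992, y = 8.104, so z ≈ 17.068 ≈ 17.1 km.
Check against HAWA (with the unrounded solution): distance 109.62 ≈ 109.62 km. ✓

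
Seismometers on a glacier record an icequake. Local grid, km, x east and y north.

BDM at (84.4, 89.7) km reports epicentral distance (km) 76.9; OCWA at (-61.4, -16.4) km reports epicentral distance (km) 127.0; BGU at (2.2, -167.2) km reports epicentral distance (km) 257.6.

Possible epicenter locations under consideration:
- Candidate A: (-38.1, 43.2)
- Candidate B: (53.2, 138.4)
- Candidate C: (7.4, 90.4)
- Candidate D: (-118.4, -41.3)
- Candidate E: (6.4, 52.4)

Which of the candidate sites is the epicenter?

For each candidate, compare |candidate − station| to the reported distance:
Candidate A: residuals BDM 54.1, OCWA 63.0, BGU 43.4 → max 63.0 km
Candidate B: residuals BDM 19.1, OCWA 65.6, BGU 52.2 → max 65.6 km
Candidate C: residuals BDM 0.1, OCWA 0.0, BGU 0.1 → max 0.1 km
Candidate D: residuals BDM 164.5, OCWA 64.8, BGU 83.3 → max 164.5 km
Candidate E: residuals BDM 9.6, OCWA 30.4, BGU 38.0 → max 38.0 km
Only Candidate C has all residuals ≈ 0.

Candidate C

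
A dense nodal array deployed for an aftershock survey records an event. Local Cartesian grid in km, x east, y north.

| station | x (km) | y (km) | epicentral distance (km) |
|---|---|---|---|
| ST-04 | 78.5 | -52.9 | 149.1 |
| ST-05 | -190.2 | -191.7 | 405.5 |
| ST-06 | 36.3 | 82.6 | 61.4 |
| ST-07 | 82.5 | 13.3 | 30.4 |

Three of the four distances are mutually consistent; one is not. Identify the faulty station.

ST-07

Solve using three stations at a time. Using ST-04, ST-05, ST-06 (subtract circle equations pairwise → linear system) gives (x, y) ≈ (96.4, 95.1).
Distances from that point to each station vs reported:
  ST-04: calculated 149.1 vs reported 149.1 → residual 0.0 km
  ST-05: calculated 405.5 vs reported 405.5 → residual 0.0 km
  ST-06: calculated 61.4 vs reported 61.4 → residual 0.0 km
  ST-07: calculated 83.0 vs reported 30.4 → residual 52.6 km
ST-04, ST-05, ST-06 are mutually consistent (residuals ≈ 0); ST-07 is off by 52.6 km.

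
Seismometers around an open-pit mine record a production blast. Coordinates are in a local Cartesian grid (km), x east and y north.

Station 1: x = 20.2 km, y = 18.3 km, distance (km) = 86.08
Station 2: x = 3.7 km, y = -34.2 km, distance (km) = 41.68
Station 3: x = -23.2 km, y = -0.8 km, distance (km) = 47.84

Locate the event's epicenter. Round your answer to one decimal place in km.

Circle about each station: (x − 20.2)² + (y − 18.3)² = 86.08²; (x − 3.7)² + (y + 34.2)² = 41.68²; (x + 23.2)² + (y + 0.8)² = 47.84².
Subtracting the Station 1 equation from the Station 2 and Station 3 equations removes the quadratic terms:
-33.0 x − 105.0 y = 6112.94
-86.8 x − 38.2 y = 4917.05
Solving the 2×2 system: x ≈ -36.0, y ≈ -46.9 km.
Check against Station 1 (with the unrounded x, y): √((x − 20.2)²+(y − 18.3)²) = 86.08 ≈ 86.08 km. ✓

(-36.0, -46.9)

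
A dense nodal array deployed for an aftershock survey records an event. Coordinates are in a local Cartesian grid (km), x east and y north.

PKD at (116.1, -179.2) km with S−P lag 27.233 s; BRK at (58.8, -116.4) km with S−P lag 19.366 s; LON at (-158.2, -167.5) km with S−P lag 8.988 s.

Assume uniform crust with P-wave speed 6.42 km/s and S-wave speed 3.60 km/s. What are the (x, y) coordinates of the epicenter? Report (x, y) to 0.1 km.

(-99.8, -122.6)

Distance from S−P lag: d = Δt · v_P v_S / (v_P − v_S) = Δt · (6.42·3.60)/(6.42−3.60) ≈ 8.1957·Δt.
So d_PKD = 223.19, d_BRK = 158.72, d_LON = 73.66 km.
Circle about each station: (x − 116.1)² + (y + 179.2)² = 223.19²; (x − 58.8)² + (y + 116.4)² = 158.72²; (x + 158.2)² + (y + 167.5)² = 73.66².
Subtracting pairs of circle equations eliminates x²+y² and gives linear equations (the radical axes):
-114.6 x + 125.6 y = -3963.71
-548.6 x + 23.4 y = 51879.62
Solving the 2×2 system: x ≈ -99.8, y ≈ -122.6 km.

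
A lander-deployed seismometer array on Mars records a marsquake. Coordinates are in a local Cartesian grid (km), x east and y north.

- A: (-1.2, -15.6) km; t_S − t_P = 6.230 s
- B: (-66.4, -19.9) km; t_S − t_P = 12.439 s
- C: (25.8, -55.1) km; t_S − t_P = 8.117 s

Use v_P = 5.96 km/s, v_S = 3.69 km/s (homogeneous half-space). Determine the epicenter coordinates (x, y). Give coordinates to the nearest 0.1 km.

x ≈ 47.1 km, y ≈ 20.6 km

Distance from S−P lag: d = Δt · v_P v_S / (v_P − v_S) = Δt · (5.96·3.69)/(5.96−3.69) ≈ 9.6883·Δt.
So d_A = 60.36, d_B = 120.51, d_C = 78.64 km.
Circle about each station: (x + 1.2)² + (y + 15.6)² = 60.36²; (x + 66.4)² + (y + 19.9)² = 120.51²; (x − 25.8)² + (y + 55.1)² = 78.64².
Subtracting the A equation from the B and C equations removes the quadratic terms:
-130.4 x − 8.6 y = -6319.16
54.0 x − 79.0 y = 915.93
Solving the 2×2 system: x ≈ 47.1, y ≈ 20.6 km.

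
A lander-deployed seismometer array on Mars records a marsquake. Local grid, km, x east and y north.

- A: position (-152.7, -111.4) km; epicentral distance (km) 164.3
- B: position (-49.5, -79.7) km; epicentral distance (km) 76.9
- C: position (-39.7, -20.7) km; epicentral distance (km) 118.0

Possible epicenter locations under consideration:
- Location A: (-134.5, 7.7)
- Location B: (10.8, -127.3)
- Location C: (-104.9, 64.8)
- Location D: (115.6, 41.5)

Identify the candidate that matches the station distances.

Location B

For each candidate, compare |candidate − station| to the reported distance:
Location A: residuals A 43.8, B 45.0, C 19.0 → max 45.0 km
Location B: residuals A 0.0, B 0.1, C 0.0 → max 0.1 km
Location C: residuals A 18.3, B 77.9, C 10.5 → max 77.9 km
Location D: residuals A 144.5, B 127.9, C 49.3 → max 144.5 km
Only Location B has all residuals ≈ 0.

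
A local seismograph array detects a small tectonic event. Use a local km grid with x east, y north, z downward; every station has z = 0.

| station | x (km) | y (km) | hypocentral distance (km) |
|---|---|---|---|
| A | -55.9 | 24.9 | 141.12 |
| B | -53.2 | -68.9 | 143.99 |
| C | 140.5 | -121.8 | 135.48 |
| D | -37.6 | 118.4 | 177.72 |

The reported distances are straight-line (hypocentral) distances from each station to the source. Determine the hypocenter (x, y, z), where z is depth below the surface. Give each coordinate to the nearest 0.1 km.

Each station gives a sphere (x−x_i)² + (y−y_i)² + z² = d_i² (stations at z=0).
Subtracting the A sphere from B and C: z² cancels, leaving linear equations in x and y:
5.4 x − 187.6 y = 3014.36
392.8 x − 293.4 y = 32390.69
Solving: x ≈ 72.007, y ≈ -13.995 km (keep extra digits for the depth step; rounded: 72.0, -14.0).
Then from the A sphere: z² = 141.12² − (x + 55.9)² − (y − 24.9)² with x = 72.007, y = -13.995, so z ≈ 45.187 ≈ 45.2 km.

x ≈ 72.0 km, y ≈ -14.0 km, depth ≈ 45.2 km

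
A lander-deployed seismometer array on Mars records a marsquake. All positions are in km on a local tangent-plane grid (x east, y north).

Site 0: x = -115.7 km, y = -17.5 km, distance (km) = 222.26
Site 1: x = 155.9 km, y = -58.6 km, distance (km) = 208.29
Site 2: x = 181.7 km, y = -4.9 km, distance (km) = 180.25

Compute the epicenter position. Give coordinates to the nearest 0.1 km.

Circle about each station: (x + 115.7)² + (y + 17.5)² = 222.26²; (x − 155.9)² + (y + 58.6)² = 208.29²; (x − 181.7)² + (y + 4.9)² = 180.25².
Subtracting pairs of circle equations eliminates x²+y² and gives linear equations (the radical axes):
543.2 x − 82.2 y = 20060.81
594.8 x + 25.2 y = 36255.61
Solving the 2×2 system: x ≈ 55.7, y ≈ 124.0 km.

(55.7, 124.0)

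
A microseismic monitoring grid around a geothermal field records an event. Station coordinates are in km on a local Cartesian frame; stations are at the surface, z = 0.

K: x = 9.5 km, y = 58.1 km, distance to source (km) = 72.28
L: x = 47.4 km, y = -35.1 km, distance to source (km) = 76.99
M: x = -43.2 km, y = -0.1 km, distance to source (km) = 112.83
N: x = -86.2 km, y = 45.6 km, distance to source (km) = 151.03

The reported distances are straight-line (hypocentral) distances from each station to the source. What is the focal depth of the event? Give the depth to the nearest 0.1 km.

Each station gives a sphere (x−x_i)² + (y−y_i)² + z² = d_i² (stations at z=0).
Subtracting the K sphere from L and M: z² cancels, leaving linear equations in x and y:
75.8 x − 186.4 y = -690.15
-105.4 x − 116.4 y = -9105.82
Solving: x ≈ 56.797, y ≈ 26.799 km (keep extra digits for the depth step; rounded: 56.8, 26.8).
Then from the K sphere: z² = 72.28² − (x − 9.5)² − (y − 58.1)² with x = 56.797, y = 26.799, so z ≈ 44.807 ≈ 44.8 km.

depth ≈ 44.8 km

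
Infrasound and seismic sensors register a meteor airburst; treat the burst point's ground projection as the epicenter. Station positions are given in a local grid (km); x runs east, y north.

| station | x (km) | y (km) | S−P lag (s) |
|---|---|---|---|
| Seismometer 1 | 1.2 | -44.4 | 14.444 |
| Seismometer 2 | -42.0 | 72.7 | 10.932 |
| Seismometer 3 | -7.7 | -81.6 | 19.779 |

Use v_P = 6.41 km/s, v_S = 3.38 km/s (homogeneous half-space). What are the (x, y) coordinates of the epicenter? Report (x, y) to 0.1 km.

33.8 km east, 53.6 km north

Distance from S−P lag: d = Δt · v_P v_S / (v_P − v_S) = Δt · (6.41·3.38)/(6.41−3.38) ≈ 7.1504·Δt.
So d_Seismometer 1 = 103.28, d_Seismometer 2 = 78.17, d_Seismometer 3 = 141.43 km.
Circle about each station: (x − 1.2)² + (y + 44.4)² = 103.28²; (x + 42.0)² + (y − 72.7)² = 78.17²; (x + 7.7)² + (y + 81.6)² = 141.43².
Subtracting pairs of circle equations eliminates x²+y² and gives linear equations (the radical axes):
-86.4 x + 234.2 y = 9632.70
-17.8 x − 74.4 y = -4590.64
Solving the 2×2 system: x ≈ 33.8, y ≈ 53.6 km.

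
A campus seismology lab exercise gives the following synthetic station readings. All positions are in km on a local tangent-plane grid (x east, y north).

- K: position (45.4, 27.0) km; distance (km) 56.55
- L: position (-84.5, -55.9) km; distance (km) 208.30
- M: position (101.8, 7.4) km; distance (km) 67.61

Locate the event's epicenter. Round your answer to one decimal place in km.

x ≈ 80.3 km, y ≈ 71.5 km

Circle about each station: (x − 45.4)² + (y − 27.0)² = 56.55²; (x + 84.5)² + (y + 55.9)² = 208.30²; (x − 101.8)² + (y − 7.4)² = 67.61².
Subtracting pairs of circle equations eliminates x²+y² and gives linear equations (the radical axes):
-259.8 x − 165.8 y = -32716.09
112.8 x − 39.2 y = 6254.63
Solving the 2×2 system: x ≈ 80.3, y ≈ 71.5 km.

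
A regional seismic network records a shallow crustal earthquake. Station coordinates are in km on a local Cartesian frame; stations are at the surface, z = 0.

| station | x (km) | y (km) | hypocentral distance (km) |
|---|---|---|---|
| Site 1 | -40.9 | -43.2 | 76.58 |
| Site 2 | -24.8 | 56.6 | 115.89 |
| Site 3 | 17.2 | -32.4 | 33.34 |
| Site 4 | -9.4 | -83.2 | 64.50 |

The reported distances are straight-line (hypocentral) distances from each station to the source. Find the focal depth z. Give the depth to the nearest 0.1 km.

z ≈ 29.6 km

Each station gives a sphere (x−x_i)² + (y−y_i)² + z² = d_i² (stations at z=0).
Subtracting the Site 1 sphere from Site 2 and Site 3: z² cancels, leaving linear equations in x and y:
32.2 x + 199.6 y = -7286.45
116.2 x + 21.6 y = 2559.49
Solving: x ≈ 29.703, y ≈ -41.297 km (keep extra digits for the depth step; rounded: 29.7, -41.3).
Then from the Site 1 sphere: z² = 76.58² − (x + 40.9)² − (y + 43.2)² with x = 29.703, y = -41.297, so z ≈ 29.599 ≈ 29.6 km.
Check against Site 4 (with the unrounded solution): distance 64.51 ≈ 64.50 km. ✓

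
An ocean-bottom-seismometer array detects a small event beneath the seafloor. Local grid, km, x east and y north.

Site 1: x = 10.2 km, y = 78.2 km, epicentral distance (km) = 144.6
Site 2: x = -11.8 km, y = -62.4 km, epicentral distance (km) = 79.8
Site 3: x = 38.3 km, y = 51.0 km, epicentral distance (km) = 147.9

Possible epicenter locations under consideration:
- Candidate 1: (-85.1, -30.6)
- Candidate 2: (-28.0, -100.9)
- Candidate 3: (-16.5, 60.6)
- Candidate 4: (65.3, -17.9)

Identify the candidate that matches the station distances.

Candidate 1

For each candidate, compare |candidate − station| to the reported distance:
Candidate 1: residuals Site 1 0.0, Site 2 0.1, Site 3 0.0 → max 0.1 km
Candidate 2: residuals Site 1 38.5, Site 2 38.0, Site 3 17.8 → max 38.5 km
Candidate 3: residuals Site 1 112.6, Site 2 43.3, Site 3 92.3 → max 112.6 km
Candidate 4: residuals Site 1 33.8, Site 2 9.2, Site 3 73.9 → max 73.9 km
Only Candidate 1 has all residuals ≈ 0.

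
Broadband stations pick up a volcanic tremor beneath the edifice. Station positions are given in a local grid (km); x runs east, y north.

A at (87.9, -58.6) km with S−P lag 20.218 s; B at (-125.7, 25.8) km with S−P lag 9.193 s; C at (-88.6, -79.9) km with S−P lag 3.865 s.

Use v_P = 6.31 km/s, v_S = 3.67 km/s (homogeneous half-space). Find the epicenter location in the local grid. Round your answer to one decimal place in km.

-89.0 km east, -46.0 km north

Distance from S−P lag: d = Δt · v_P v_S / (v_P − v_S) = Δt · (6.31·3.67)/(6.31−3.67) ≈ 8.7719·Δt.
So d_A = 177.35, d_B = 80.64, d_C = 33.90 km.
Circle about each station: (x − 87.9)² + (y + 58.6)² = 177.35²; (x + 125.7)² + (y − 25.8)² = 80.64²; (x + 88.6)² + (y + 79.9)² = 33.90².
Subtracting the A equation from the B and C equations removes the quadratic terms:
-427.2 x + 168.8 y = 30255.97
-353.0 x − 42.6 y = 33377.41
Solving the 2×2 system: x ≈ -89.0, y ≈ -46.0 km.
Check against A (with the unrounded x, y): √((x − 87.9)²+(y + 58.6)²) = 177.35 ≈ 177.35 km. ✓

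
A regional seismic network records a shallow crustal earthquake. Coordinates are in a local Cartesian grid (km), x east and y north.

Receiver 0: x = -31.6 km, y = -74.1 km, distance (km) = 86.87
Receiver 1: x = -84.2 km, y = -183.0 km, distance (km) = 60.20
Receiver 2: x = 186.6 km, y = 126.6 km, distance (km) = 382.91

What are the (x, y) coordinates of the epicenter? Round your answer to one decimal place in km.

x ≈ -101.7 km, y ≈ -125.4 km

Circle about each station: (x + 31.6)² + (y + 74.1)² = 86.87²; (x + 84.2)² + (y + 183.0)² = 60.20²; (x − 186.6)² + (y − 126.6)² = 382.91².
Subtracting the Receiver 0 equation from the Receiver 1 and Receiver 2 equations removes the quadratic terms:
-105.2 x − 217.8 y = 38011.63
436.4 x + 401.4 y = -94715.92
Solving the 2×2 system: x ≈ -101.7, y ≈ -125.4 km.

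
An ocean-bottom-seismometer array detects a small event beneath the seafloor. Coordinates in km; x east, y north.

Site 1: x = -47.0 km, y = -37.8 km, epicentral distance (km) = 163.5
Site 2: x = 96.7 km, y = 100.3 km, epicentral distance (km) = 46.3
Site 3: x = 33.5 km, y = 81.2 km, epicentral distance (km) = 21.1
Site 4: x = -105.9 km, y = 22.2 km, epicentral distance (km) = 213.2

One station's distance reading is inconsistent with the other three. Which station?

Solve using three stations at a time. Using Site 1, Site 2, Site 3 (subtract circle equations pairwise → linear system) gives (x, y) ≈ (50.9, 93.1).
Distances from that point to each station vs reported:
  Site 1: calculated 163.5 vs reported 163.5 → residual 0.0 km
  Site 2: calculated 46.3 vs reported 46.3 → residual 0.0 km
  Site 3: calculated 21.1 vs reported 21.1 → residual 0.0 km
  Site 4: calculated 172.1 vs reported 213.2 → residual 41.1 km
Site 1, Site 2, Site 3 are mutually consistent (residuals ≈ 0); Site 4 is off by 41.1 km.

Site 4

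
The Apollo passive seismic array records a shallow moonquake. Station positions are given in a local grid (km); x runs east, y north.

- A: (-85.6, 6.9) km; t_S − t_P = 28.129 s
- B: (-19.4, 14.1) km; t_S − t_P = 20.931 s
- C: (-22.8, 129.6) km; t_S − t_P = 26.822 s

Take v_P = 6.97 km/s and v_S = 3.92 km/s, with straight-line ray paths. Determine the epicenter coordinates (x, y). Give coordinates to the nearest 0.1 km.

164.9 km east, -20.4 km north

Distance from S−P lag: d = Δt · v_P v_S / (v_P − v_S) = Δt · (6.97·3.92)/(6.97−3.92) ≈ 8.9582·Δt.
So d_A = 251.98, d_B = 187.50, d_C = 240.28 km.
Circle about each station: (x + 85.6)² + (y − 6.9)² = 251.98²; (x + 19.4)² + (y − 14.1)² = 187.50²; (x + 22.8)² + (y − 129.6)² = 240.28².
Subtracting pairs of circle equations eliminates x²+y² and gives linear equations (the radical axes):
132.4 x + 14.4 y = 21537.87
125.6 x + 245.4 y = 15700.47
Solving the 2×2 system: x ≈ 164.9, y ≈ -20.4 km.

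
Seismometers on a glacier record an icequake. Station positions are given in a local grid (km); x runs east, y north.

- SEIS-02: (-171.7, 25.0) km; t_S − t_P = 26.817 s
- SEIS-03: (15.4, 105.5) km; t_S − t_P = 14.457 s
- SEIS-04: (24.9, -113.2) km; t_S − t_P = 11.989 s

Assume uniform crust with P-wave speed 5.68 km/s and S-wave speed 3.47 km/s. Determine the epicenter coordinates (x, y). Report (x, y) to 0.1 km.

64.3 km east, -13.8 km north

Distance from S−P lag: d = Δt · v_P v_S / (v_P − v_S) = Δt · (5.68·3.47)/(5.68−3.47) ≈ 8.9184·Δt.
So d_SEIS-02 = 239.16, d_SEIS-03 = 128.93, d_SEIS-04 = 106.92 km.
Circle about each station: (x + 171.7)² + (y − 25.0)² = 239.16²; (x − 15.4)² + (y − 105.5)² = 128.93²; (x − 24.9)² + (y + 113.2)² = 106.92².
Subtracting the SEIS-02 equation from the SEIS-03 and SEIS-04 equations removes the quadratic terms:
374.2 x + 161.0 y = 21836.08
393.2 x − 276.4 y = 29093.98
Solving the 2×2 system: x ≈ 64.3, y ≈ -13.8 km.
Check against SEIS-02 (with the unrounded x, y): √((x + 171.7)²+(y − 25.0)²) = 239.16 ≈ 239.16 km. ✓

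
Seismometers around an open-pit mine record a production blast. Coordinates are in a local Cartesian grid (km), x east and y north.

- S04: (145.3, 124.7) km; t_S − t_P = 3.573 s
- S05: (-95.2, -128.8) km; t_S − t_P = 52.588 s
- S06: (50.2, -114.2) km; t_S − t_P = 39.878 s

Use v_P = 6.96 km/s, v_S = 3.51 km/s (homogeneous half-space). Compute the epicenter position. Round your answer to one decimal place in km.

Distance from S−P lag: d = Δt · v_P v_S / (v_P − v_S) = Δt · (6.96·3.51)/(6.96−3.51) ≈ 7.0810·Δt.
So d_S04 = 25.30, d_S05 = 372.38, d_S06 = 282.38 km.
Circle about each station: (x − 145.3)² + (y − 124.7)² = 25.30²; (x + 95.2)² + (y + 128.8)² = 372.38²; (x − 50.2)² + (y + 114.2)² = 282.38².
Subtracting pairs of circle equations eliminates x²+y² and gives linear equations (the radical axes):
-481.0 x − 507.0 y = -149036.47
-190.2 x − 477.8 y = -100198.87
Solving the 2×2 system: x ≈ 153.0, y ≈ 148.8 km.
Check against S04 (with the unrounded x, y): √((x − 145.3)²+(y − 124.7)²) = 25.30 ≈ 25.30 km. ✓

(153.0, 148.8)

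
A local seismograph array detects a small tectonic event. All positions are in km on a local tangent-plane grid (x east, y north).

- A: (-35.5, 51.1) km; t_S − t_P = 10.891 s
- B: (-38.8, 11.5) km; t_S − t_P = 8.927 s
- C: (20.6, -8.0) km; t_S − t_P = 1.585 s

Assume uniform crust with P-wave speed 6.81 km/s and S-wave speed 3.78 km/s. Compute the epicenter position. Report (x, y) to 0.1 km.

Distance from S−P lag: d = Δt · v_P v_S / (v_P − v_S) = Δt · (6.81·3.78)/(6.81−3.78) ≈ 8.4956·Δt.
So d_A = 92.53, d_B = 75.84, d_C = 13.47 km.
Circle about each station: (x + 35.5)² + (y − 51.1)² = 92.53²; (x + 38.8)² + (y − 11.5)² = 75.84²; (x − 20.6)² + (y + 8.0)² = 13.47².
Subtracting the A equation from the B and C equations removes the quadratic terms:
-6.6 x − 79.2 y = 576.33
112.2 x − 118.2 y = 4997.26
Solving the 2×2 system: x ≈ 33.9, y ≈ -10.1 km.

(33.9, -10.1)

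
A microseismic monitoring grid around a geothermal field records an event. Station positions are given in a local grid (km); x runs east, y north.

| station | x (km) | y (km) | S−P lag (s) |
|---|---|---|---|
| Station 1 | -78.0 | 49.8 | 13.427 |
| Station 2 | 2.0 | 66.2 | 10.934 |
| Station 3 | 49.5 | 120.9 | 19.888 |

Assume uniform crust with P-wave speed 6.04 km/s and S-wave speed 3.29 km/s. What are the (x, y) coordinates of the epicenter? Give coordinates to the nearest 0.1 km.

(-3.7, -12.6)

Distance from S−P lag: d = Δt · v_P v_S / (v_P − v_S) = Δt · (6.04·3.29)/(6.04−3.29) ≈ 7.2260·Δt.
So d_Station 1 = 97.02, d_Station 2 = 79.01, d_Station 3 = 143.71 km.
Circle about each station: (x + 78.0)² + (y − 49.8)² = 97.02²; (x − 2.0)² + (y − 66.2)² = 79.01²; (x − 49.5)² + (y − 120.9)² = 143.71².
Subtracting the Station 1 equation from the Station 2 and Station 3 equations removes the quadratic terms:
160.0 x + 32.8 y = -1007.30
255.0 x + 142.2 y = -2736.66
Solving the 2×2 system: x ≈ -3.7, y ≈ -12.6 km.
Check against Station 1 (with the unrounded x, y): √((x + 78.0)²+(y − 49.8)²) = 97.00 ≈ 97.02 km. ✓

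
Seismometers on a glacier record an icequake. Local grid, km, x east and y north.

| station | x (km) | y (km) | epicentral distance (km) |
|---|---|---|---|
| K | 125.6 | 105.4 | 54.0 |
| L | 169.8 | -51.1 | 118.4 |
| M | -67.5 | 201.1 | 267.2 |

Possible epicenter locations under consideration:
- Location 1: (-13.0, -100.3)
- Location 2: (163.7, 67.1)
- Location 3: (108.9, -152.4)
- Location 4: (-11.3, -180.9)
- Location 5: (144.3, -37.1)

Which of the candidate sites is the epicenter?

Location 2

For each candidate, compare |candidate − station| to the reported distance:
Location 1: residuals K 194.0, L 70.9, M 39.1 → max 194.0 km
Location 2: residuals K 0.0, L 0.0, M 0.0 → max 0.0 km
Location 3: residuals K 204.3, L 0.2, M 127.9 → max 204.3 km
Location 4: residuals K 263.3, L 104.4, M 118.9 → max 263.3 km
Location 5: residuals K 89.7, L 89.3, M 51.5 → max 89.7 km
Only Location 2 has all residuals ≈ 0.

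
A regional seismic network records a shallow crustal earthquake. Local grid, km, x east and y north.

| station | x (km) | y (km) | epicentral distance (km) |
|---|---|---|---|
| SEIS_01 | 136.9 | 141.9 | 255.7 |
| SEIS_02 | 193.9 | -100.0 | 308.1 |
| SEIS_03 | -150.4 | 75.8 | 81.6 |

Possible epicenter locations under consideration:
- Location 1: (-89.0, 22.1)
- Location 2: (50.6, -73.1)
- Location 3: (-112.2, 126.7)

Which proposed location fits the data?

Location 1

For each candidate, compare |candidate − station| to the reported distance:
Location 1: residuals SEIS_01 0.0, SEIS_02 0.0, SEIS_03 0.0 → max 0.0 km
Location 2: residuals SEIS_01 24.0, SEIS_02 162.3, SEIS_03 168.5 → max 168.5 km
Location 3: residuals SEIS_01 6.1, SEIS_02 72.8, SEIS_03 18.0 → max 72.8 km
Only Location 1 has all residuals ≈ 0.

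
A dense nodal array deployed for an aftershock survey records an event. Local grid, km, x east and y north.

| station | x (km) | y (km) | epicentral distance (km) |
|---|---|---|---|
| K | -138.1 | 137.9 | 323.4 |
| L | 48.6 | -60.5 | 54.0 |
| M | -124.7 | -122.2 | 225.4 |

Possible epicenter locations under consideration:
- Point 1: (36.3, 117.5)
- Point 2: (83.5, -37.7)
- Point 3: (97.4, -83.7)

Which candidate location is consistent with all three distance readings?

Point 3

For each candidate, compare |candidate − station| to the reported distance:
Point 1: residuals K 147.8, L 124.4, M 63.4 → max 147.8 km
Point 2: residuals K 40.7, L 12.3, M 0.7 → max 40.7 km
Point 3: residuals K 0.0, L 0.0, M 0.0 → max 0.0 km
Only Point 3 has all residuals ≈ 0.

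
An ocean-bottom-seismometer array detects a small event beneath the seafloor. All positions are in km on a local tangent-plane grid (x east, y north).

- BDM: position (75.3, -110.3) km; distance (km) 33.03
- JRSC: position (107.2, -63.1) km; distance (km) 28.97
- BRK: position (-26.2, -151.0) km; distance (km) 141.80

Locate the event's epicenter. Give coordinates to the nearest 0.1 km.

Circle about each station: (x − 75.3)² + (y + 110.3)² = 33.03²; (x − 107.2)² + (y + 63.1)² = 28.97²; (x + 26.2)² + (y + 151.0)² = 141.80².
Subtracting the BDM equation from the JRSC and BRK equations removes the quadratic terms:
63.8 x + 94.4 y = -2111.01
-203.0 x − 81.4 y = -13365.00
Solving the 2×2 system: x ≈ 102.6, y ≈ -91.7 km.

x ≈ 102.6 km, y ≈ -91.7 km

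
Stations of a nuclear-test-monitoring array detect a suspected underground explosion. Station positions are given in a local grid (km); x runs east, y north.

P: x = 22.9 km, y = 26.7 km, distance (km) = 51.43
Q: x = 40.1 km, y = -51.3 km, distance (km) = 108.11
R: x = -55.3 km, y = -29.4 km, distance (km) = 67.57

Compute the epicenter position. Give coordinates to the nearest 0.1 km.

x ≈ -28.2 km, y ≈ 32.5 km

Circle about each station: (x − 22.9)² + (y − 26.7)² = 51.43²; (x − 40.1)² + (y + 51.3)² = 108.11²; (x + 55.3)² + (y + 29.4)² = 67.57².
Subtracting pairs of circle equations eliminates x²+y² and gives linear equations (the radical axes):
34.4 x − 156.0 y = -6040.33
-156.4 x − 112.2 y = 764.49
Solving the 2×2 system: x ≈ -28.2, y ≈ 32.5 km.
Check against P (with the unrounded x, y): √((x − 22.9)²+(y − 26.7)²) = 51.43 ≈ 51.43 km. ✓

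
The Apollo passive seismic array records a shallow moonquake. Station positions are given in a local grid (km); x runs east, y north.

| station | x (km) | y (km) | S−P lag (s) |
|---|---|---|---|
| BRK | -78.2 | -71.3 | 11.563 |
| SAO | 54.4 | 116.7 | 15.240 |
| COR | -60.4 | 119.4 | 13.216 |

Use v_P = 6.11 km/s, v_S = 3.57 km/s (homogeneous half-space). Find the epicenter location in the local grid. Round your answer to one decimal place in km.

(-24.0, 11.9)

Distance from S−P lag: d = Δt · v_P v_S / (v_P − v_S) = Δt · (6.11·3.57)/(6.11−3.57) ≈ 8.5877·Δt.
So d_BRK = 99.30, d_SAO = 130.88, d_COR = 113.49 km.
Circle about each station: (x + 78.2)² + (y + 71.3)² = 99.30²; (x − 54.4)² + (y − 116.7)² = 130.88²; (x + 60.4)² + (y − 119.4)² = 113.49².
Subtracting pairs of circle equations eliminates x²+y² and gives linear equations (the radical axes):
265.2 x + 376.0 y = -1889.76
35.6 x + 381.4 y = 3686.10
Solving the 2×2 system: x ≈ -24.0, y ≈ 11.9 km.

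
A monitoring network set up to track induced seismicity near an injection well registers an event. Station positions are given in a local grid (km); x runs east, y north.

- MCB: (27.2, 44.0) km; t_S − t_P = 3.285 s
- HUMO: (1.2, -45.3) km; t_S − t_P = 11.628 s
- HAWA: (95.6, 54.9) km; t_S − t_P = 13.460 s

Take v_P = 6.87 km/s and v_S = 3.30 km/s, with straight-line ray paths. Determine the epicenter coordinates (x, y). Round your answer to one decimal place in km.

Distance from S−P lag: d = Δt · v_P v_S / (v_P − v_S) = Δt · (6.87·3.30)/(6.87−3.30) ≈ 6.3504·Δt.
So d_MCB = 20.86, d_HUMO = 73.84, d_HAWA = 85.48 km.
Circle about each station: (x − 27.2)² + (y − 44.0)² = 20.86²; (x − 1.2)² + (y + 45.3)² = 73.84²; (x − 95.6)² + (y − 54.9)² = 85.48².
Subtracting the MCB equation from the HUMO and HAWA equations removes the quadratic terms:
-52.0 x − 178.6 y = -5639.52
136.8 x + 21.8 y = 2605.84
Solving the 2×2 system: x ≈ 14.7, y ≈ 27.3 km.

x ≈ 14.7 km, y ≈ 27.3 km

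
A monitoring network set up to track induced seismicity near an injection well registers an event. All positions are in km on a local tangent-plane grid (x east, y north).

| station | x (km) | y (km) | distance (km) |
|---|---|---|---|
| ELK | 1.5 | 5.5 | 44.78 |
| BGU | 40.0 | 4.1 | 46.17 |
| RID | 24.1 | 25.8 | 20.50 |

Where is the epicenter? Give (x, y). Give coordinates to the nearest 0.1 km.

x ≈ 20.6 km, y ≈ 46.0 km

Circle about each station: (x − 1.5)² + (y − 5.5)² = 44.78²; (x − 40.0)² + (y − 4.1)² = 46.17²; (x − 24.1)² + (y − 25.8)² = 20.50².
Subtracting the ELK equation from the BGU and RID equations removes the quadratic terms:
77.0 x − 2.8 y = 1457.89
45.2 x + 40.6 y = 2798.95
Solving the 2×2 system: x ≈ 20.6, y ≈ 46.0 km.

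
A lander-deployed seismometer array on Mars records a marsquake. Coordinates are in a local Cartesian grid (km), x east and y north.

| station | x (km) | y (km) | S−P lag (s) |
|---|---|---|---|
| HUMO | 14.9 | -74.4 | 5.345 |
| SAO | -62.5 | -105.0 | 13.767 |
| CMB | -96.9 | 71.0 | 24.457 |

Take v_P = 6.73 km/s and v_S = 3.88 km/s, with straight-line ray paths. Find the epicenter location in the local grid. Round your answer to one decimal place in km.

62.3 km east, -86.7 km north

Distance from S−P lag: d = Δt · v_P v_S / (v_P − v_S) = Δt · (6.73·3.88)/(6.73−3.88) ≈ 9.1622·Δt.
So d_HUMO = 48.97, d_SAO = 126.14, d_CMB = 224.08 km.
Circle about each station: (x − 14.9)² + (y + 74.4)² = 48.97²; (x + 62.5)² + (y + 105.0)² = 126.14²; (x + 96.9)² + (y − 71.0)² = 224.08².
Subtracting pairs of circle equations eliminates x²+y² and gives linear equations (the radical axes):
-154.8 x − 61.2 y = -4339.36
-223.6 x + 290.8 y = -39140.55
Solving the 2×2 system: x ≈ 62.3, y ≈ -86.7 km.
Check against HUMO (with the unrounded x, y): √((x − 14.9)²+(y + 74.4)²) = 48.97 ≈ 48.97 km. ✓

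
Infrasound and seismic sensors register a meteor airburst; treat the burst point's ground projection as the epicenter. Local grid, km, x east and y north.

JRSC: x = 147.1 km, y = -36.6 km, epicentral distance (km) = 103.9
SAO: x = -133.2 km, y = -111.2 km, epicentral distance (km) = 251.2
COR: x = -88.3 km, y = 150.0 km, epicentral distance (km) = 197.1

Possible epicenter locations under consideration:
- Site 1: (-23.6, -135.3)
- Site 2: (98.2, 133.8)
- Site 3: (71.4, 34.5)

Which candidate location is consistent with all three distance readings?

Site 3

For each candidate, compare |candidate − station| to the reported distance:
Site 1: residuals JRSC 93.3, SAO 139.0, COR 95.4 → max 139.0 km
Site 2: residuals JRSC 73.4, SAO 85.8, COR 9.9 → max 85.8 km
Site 3: residuals JRSC 0.0, SAO 0.0, COR 0.0 → max 0.0 km
Only Site 3 has all residuals ≈ 0.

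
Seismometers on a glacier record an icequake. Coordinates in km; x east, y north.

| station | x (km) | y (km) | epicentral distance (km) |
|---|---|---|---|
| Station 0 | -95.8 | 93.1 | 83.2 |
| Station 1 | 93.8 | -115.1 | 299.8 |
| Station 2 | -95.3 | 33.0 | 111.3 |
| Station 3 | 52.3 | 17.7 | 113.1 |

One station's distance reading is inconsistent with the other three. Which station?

Station 1

Solve using three stations at a time. Using Station 0, Station 2, Station 3 (subtract circle equations pairwise → linear system) gives (x, y) ≈ (-14.2, 109.2).
Distances from that point to each station vs reported:
  Station 0: calculated 83.2 vs reported 83.2 → residual 0.0 km
  Station 1: calculated 248.9 vs reported 299.8 → residual 50.9 km
  Station 2: calculated 111.3 vs reported 111.3 → residual 0.0 km
  Station 3: calculated 113.1 vs reported 113.1 → residual 0.0 km
Station 0, Station 2, Station 3 are mutually consistent (residuals ≈ 0); Station 1 is off by 50.9 km.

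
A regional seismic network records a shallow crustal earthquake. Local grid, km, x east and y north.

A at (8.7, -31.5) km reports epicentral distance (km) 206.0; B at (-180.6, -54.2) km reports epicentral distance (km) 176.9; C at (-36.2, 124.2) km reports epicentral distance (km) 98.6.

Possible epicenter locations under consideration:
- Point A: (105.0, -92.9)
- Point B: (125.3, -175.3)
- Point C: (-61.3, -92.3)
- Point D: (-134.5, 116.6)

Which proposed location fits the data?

For each candidate, compare |candidate − station| to the reported distance:
Point A: residuals A 91.8, B 111.3, C 160.4 → max 160.4 km
Point B: residuals A 20.9, B 152.1, C 241.7 → max 241.7 km
Point C: residuals A 113.3, B 51.7, C 119.4 → max 119.4 km
Point D: residuals A 0.0, B 0.0, C 0.0 → max 0.0 km
Only Point D has all residuals ≈ 0.

Point D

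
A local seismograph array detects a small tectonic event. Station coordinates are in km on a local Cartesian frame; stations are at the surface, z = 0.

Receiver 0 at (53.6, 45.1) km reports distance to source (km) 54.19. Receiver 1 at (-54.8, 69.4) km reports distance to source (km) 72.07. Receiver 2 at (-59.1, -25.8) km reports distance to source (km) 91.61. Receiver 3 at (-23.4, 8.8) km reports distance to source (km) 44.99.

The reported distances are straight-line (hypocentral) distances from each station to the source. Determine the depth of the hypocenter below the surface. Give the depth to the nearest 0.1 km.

22.1 km

Each station gives a sphere (x−x_i)² + (y−y_i)² + z² = d_i² (stations at z=0).
Subtracting the Receiver 0 sphere from Receiver 1 and Receiver 2: z² cancels, leaving linear equations in x and y:
-216.8 x + 48.6 y = 654.90
-225.4 x − 141.8 y = -6204.36
Solving: x ≈ 5.004, y ≈ 35.799 km (keep extra digits for the depth step; rounded: 5.0, 35.8).
Then from the Receiver 0 sphere: z² = 54.19² − (x − 53.6)² − (y − 45.1)² with x = 5.004, y = 35.799, so z ≈ 22.101 ≈ 22.1 km.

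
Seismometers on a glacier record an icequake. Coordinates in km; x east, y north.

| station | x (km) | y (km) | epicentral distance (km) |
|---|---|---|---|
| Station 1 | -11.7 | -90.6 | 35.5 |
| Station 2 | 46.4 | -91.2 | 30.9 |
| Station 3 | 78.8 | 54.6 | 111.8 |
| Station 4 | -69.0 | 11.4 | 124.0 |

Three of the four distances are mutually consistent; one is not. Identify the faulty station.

Station 3

Solve using three stations at a time. Using Station 1, Station 2, Station 4 (subtract circle equations pairwise → linear system) gives (x, y) ≈ (20.1, -74.8).
Distances from that point to each station vs reported:
  Station 1: calculated 35.5 vs reported 35.5 → residual 0.0 km
  Station 2: calculated 31.0 vs reported 30.9 → residual 0.1 km
  Station 3: calculated 142.1 vs reported 111.8 → residual 30.3 km
  Station 4: calculated 124.0 vs reported 124.0 → residual 0.0 km
Station 1, Station 2, Station 4 are mutually consistent (residuals ≈ 0); Station 3 is off by 30.3 km.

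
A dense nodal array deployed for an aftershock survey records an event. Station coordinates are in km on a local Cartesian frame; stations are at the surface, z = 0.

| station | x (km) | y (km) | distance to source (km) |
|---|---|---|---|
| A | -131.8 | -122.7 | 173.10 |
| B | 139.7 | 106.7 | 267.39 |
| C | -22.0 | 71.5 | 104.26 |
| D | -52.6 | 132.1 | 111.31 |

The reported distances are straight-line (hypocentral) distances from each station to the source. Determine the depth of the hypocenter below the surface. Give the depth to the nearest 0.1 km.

z ≈ 27.9 km

Each station gives a sphere (x−x_i)² + (y−y_i)² + z² = d_i² (stations at z=0).
Subtracting the A sphere from B and C: z² cancels, leaving linear equations in x and y:
543.0 x + 458.8 y = -43059.35
219.6 x + 388.4 y = -7736.82
Solving: x ≈ -119.607, y ≈ 47.706 km (keep extra digits for the depth step; rounded: -119.6, 47.7).
Then from the A sphere: z² = 173.10² − (x + 131.8)² − (y + 122.7)² with x = -119.607, y = 47.706, so z ≈ 27.870 ≈ 27.9 km.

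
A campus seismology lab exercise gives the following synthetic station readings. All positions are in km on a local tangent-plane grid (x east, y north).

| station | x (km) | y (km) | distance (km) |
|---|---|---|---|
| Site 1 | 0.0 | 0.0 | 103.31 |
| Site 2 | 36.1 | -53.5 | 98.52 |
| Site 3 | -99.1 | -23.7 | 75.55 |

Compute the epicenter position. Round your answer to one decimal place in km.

Circle about each station: x² + y² = 103.31²; (x − 36.1)² + (y + 53.5)² = 98.52²; (x + 99.1)² + (y + 23.7)² = 75.55².
Subtracting the Site 1 equation from the Site 2 and Site 3 equations removes the quadratic terms:
72.2 x − 107.0 y = 5132.23
-198.2 x − 47.4 y = 15347.65
Solving the 2×2 system: x ≈ -56.8, y ≈ -86.3 km.

(-56.8, -86.3)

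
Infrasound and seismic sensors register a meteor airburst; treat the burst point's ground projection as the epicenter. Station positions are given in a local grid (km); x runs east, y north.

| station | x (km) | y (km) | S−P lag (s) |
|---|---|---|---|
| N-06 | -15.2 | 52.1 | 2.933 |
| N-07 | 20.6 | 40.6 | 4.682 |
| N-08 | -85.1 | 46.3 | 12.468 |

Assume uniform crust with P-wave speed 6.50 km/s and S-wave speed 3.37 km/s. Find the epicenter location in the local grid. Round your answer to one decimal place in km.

Distance from S−P lag: d = Δt · v_P v_S / (v_P − v_S) = Δt · (6.50·3.37)/(6.50−3.37) ≈ 6.9984·Δt.
So d_N-06 = 20.53, d_N-07 = 32.77, d_N-08 = 87.26 km.
Circle about each station: (x + 15.2)² + (y − 52.1)² = 20.53²; (x − 20.6)² + (y − 40.6)² = 32.77²; (x + 85.1)² + (y − 46.3)² = 87.26².
Subtracting the N-06 equation from the N-07 and N-08 equations removes the quadratic terms:
71.6 x − 23.0 y = -1525.12
-139.8 x − 11.6 y = -752.58
Solving the 2×2 system: x ≈ -0.1, y ≈ 66.0 km.

-0.1 km east, 66.0 km north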